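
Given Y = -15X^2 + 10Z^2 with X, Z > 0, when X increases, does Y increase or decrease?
Y decreases

Taking the partial derivative:
∂Y/∂X = -30X

∂Y/∂X = -30X < 0 (assuming positive values)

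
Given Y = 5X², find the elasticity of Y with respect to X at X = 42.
Elasticity = 2

Elasticity = (dY/dX) · (X/Y)

dY/dX = 10·X
At X = 42: dY/dX = 420, Y = 8820

Elasticity = 420 · (42 / 8820) = 2

Interpretation: for a small percentage change in X, the percentage change in Y is approximately 2.00 times as large.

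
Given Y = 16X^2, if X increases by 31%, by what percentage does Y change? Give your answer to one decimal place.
71.6%

For Y = 16X^2:
If X → X(1 + 0.31)
Then Y → Y · (1 + 0.31)^2
     = Y · 1.7161

Percentage change = ((1 + 0.31)^2 − 1) × 100% ≈ 71.6%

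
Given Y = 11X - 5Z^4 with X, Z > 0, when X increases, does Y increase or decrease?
Y increases

Taking the partial derivative:
∂Y/∂X = 11

∂Y/∂X = 11 > 0 (assuming positive values)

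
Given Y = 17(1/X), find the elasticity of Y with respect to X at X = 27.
Elasticity = -1

Elasticity = (dY/dX) · (X/Y)

dY/dX = -17/X²
At X = 27: dY/dX = -17/729, Y = 17/27

Elasticity = (-17/729) · (27 / (17/27)) = -1

Interpretation: for a small percentage change in X, the percentage change in Y is approximately -1.00 times as large.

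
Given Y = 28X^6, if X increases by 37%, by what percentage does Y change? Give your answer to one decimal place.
561.2%

For Y = 28X^6:
If X → X(1 + 0.37)
Then Y → Y · (1 + 0.37)^6
     ≈ Y · 6.6119

Percentage change = ((1 + 0.37)^6 − 1) × 100% ≈ 561.2%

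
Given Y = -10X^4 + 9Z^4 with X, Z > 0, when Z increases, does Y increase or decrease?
Y increases

Taking the partial derivative:
∂Y/∂Z = 36Z^3

∂Y/∂Z = 36Z^3 > 0 (assuming positive values)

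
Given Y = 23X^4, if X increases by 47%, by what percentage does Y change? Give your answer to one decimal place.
366.9%

For Y = 23X^4:
If X → X(1 + 0.47)
Then Y → Y · (1 + 0.47)^4
     ≈ Y · 4.6695

Percentage change = ((1 + 0.47)^4 − 1) × 100% ≈ 366.9%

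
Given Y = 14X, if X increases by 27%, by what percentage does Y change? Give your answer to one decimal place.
27.0%

For Y = 14X:
If X → X(1 + 0.27)
Then Y → Y · (1 + 0.27)^1
     = Y · 1.2700

Percentage change = ((1 + 0.27)^1 − 1) × 100% = 27.0%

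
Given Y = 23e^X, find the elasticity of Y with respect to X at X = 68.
Elasticity = 68

Elasticity = (dY/dX) · (X/Y)

dY/dX = 23·e^X
At X = 68: dY/dX = 23·e^68, Y = 23·e^68

Elasticity = (23·e^68) · (68 / (23·e^68)) = 68

Interpretation: for a small percentage change in X, the percentage change in Y is approximately 68.00 times as large.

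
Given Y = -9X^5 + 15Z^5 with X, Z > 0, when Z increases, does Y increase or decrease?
Y increases

Taking the partial derivative:
∂Y/∂Z = 75Z^4

∂Y/∂Z = 75Z^4 > 0 (assuming positive values)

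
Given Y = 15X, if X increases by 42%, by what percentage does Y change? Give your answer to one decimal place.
42.0%

For Y = 15X:
If X → X(1 + 0.42)
Then Y → Y · (1 + 0.42)^1
     = Y · 1.4200

Percentage change = ((1 + 0.42)^1 − 1) × 100% = 42.0%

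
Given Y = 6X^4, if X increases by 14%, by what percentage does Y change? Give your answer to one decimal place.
68.9%

For Y = 6X^4:
If X → X(1 + 0.14)
Then Y → Y · (1 + 0.14)^4
     ≈ Y · 1.6890

Percentage change = ((1 + 0.14)^4 − 1) × 100% ≈ 68.9%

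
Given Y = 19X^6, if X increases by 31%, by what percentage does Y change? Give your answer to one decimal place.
405.4%

For Y = 19X^6:
If X → X(1 + 0.31)
Then Y → Y · (1 + 0.31)^6
     ≈ Y · 5.0539

Percentage change = ((1 + 0.31)^6 − 1) × 100% ≈ 405.4%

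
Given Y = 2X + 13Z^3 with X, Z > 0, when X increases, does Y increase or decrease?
Y increases

Taking the partial derivative:
∂Y/∂X = 2

∂Y/∂X = 2 > 0 (assuming positive values)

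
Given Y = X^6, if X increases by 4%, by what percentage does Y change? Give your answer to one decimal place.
26.5%

For Y = X^6:
If X → X(1 + 0.04)
Then Y → Y · (1 + 0.04)^6
     ≈ Y · 1.2653

Percentage change = ((1 + 0.04)^6 − 1) × 100% ≈ 26.5%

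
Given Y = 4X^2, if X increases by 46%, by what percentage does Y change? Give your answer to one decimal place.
113.2%

For Y = 4X^2:
If X → X(1 + 0.46)
Then Y → Y · (1 + 0.46)^2
     = Y · 2.1316

Percentage change = ((1 + 0.46)^2 − 1) × 100% ≈ 113.2%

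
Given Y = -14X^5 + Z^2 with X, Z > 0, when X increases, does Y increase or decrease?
Y decreases

Taking the partial derivative:
∂Y/∂X = -70X^4

∂Y/∂X = -70X^4 < 0 (assuming positive values)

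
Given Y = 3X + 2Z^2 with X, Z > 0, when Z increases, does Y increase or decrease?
Y increases

Taking the partial derivative:
∂Y/∂Z = 4Z

∂Y/∂Z = 4Z > 0 (assuming positive values)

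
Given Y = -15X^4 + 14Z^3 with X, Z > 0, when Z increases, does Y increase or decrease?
Y increases

Taking the partial derivative:
∂Y/∂Z = 42Z^2

∂Y/∂Z = 42Z^2 > 0 (assuming positive values)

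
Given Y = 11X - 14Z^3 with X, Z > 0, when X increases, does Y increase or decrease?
Y increases

Taking the partial derivative:
∂Y/∂X = 11

∂Y/∂X = 11 > 0 (assuming positive values)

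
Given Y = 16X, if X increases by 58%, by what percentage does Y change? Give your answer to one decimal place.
58.0%

For Y = 16X:
If X → X(1 + 0.58)
Then Y → Y · (1 + 0.58)^1
     = Y · 1.5800

Percentage change = ((1 + 0.58)^1 − 1) × 100% = 58.0%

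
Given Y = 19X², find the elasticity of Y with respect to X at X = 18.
Elasticity = 2

Elasticity = (dY/dX) · (X/Y)

dY/dX = 38·X
At X = 18: dY/dX = 684, Y = 6156

Elasticity = 684 · (18 / 6156) = 2

Interpretation: for a small percentage change in X, the percentage change in Y is approximately 2.00 times as large.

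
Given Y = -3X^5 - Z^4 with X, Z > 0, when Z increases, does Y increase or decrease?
Y decreases

Taking the partial derivative:
∂Y/∂Z = -4Z^3

∂Y/∂Z = -4Z^3 < 0 (assuming positive values)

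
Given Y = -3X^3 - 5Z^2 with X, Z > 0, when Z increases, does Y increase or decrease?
Y decreases

Taking the partial derivative:
∂Y/∂Z = -10Z

∂Y/∂Z = -10Z < 0 (assuming positive values)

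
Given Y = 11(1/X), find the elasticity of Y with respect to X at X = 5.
Elasticity = -1

Elasticity = (dY/dX) · (X/Y)

dY/dX = -11/X²
At X = 5: dY/dX = -11/25, Y = 11/5

Elasticity = (-11/25) · (5 / (11/5)) = -1

Interpretation: for a small percentage change in X, the percentage change in Y is approximately -1.00 times as large.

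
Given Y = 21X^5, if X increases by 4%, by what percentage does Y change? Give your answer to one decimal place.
21.7%

For Y = 21X^5:
If X → X(1 + 0.04)
Then Y → Y · (1 + 0.04)^5
     ≈ Y · 1.2167

Percentage change = ((1 + 0.04)^5 − 1) × 100% ≈ 21.7%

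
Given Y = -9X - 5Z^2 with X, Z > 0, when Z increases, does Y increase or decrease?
Y decreases

Taking the partial derivative:
∂Y/∂Z = -10Z

∂Y/∂Z = -10Z < 0 (assuming positive values)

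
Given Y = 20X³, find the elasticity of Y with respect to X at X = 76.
Elasticity = 3

Elasticity = (dY/dX) · (X/Y)

dY/dX = 60·X²
At X = 76: dY/dX = 346560, Y = 8779520

Elasticity = 346560 · (76 / 8779520) = 3

Interpretation: for a small percentage change in X, the percentage change in Y is approximately 3.00 times as large.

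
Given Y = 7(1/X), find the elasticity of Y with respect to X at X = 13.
Elasticity = -1

Elasticity = (dY/dX) · (X/Y)

dY/dX = -7/X²
At X = 13: dY/dX = -7/169, Y = 7/13

Elasticity = (-7/169) · (13 / (7/13)) = -1

Interpretation: for a small percentage change in X, the percentage change in Y is approximately -1.00 times as large.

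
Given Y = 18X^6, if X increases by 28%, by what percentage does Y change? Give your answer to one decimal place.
339.8%

For Y = 18X^6:
If X → X(1 + 0.28)
Then Y → Y · (1 + 0.28)^6
     ≈ Y · 4.3980

Percentage change = ((1 + 0.28)^6 − 1) × 100% ≈ 339.8%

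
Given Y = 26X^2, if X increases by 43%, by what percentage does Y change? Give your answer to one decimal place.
104.5%

For Y = 26X^2:
If X → X(1 + 0.43)
Then Y → Y · (1 + 0.43)^2
     = Y · 2.0449

Percentage change = ((1 + 0.43)^2 − 1) × 100% ≈ 104.5%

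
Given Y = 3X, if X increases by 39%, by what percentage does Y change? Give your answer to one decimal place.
39.0%

For Y = 3X:
If X → X(1 + 0.39)
Then Y → Y · (1 + 0.39)^1
     = Y · 1.3900

Percentage change = ((1 + 0.39)^1 − 1) × 100% = 39.0%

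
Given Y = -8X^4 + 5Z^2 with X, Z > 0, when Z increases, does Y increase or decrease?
Y increases

Taking the partial derivative:
∂Y/∂Z = 10Z

∂Y/∂Z = 10Z > 0 (assuming positive values)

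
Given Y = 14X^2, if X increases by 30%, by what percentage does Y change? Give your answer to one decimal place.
69.0%

For Y = 14X^2:
If X → X(1 + 0.3)
Then Y → Y · (1 + 0.3)^2
     = Y · 1.6900

Percentage change = ((1 + 0.3)^2 − 1) × 100% = 69.0%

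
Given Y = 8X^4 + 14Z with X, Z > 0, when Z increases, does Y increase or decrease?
Y increases

Taking the partial derivative:
∂Y/∂Z = 14

∂Y/∂Z = 14 > 0 (assuming positive values)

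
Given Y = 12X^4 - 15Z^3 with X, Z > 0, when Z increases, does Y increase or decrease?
Y decreases

Taking the partial derivative:
∂Y/∂Z = -45Z^2

∂Y/∂Z = -45Z^2 < 0 (assuming positive values)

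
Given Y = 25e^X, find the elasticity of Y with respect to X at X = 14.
Elasticity = 14

Elasticity = (dY/dX) · (X/Y)

dY/dX = 25·e^X
At X = 14: dY/dX = 25·e^14, Y = 25·e^14

Elasticity = (25·e^14) · (14 / (25·e^14)) = 14

Interpretation: for a small percentage change in X, the percentage change in Y is approximately 14.00 times as large.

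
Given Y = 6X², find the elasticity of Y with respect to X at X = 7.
Elasticity = 2

Elasticity = (dY/dX) · (X/Y)

dY/dX = 12·X
At X = 7: dY/dX = 84, Y = 294

Elasticity = 84 · (7 / 294) = 2

Interpretation: for a small percentage change in X, the percentage change in Y is approximately 2.00 times as large.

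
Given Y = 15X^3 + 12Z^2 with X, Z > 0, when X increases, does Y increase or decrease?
Y increases

Taking the partial derivative:
∂Y/∂X = 45X^2

∂Y/∂X = 45X^2 > 0 (assuming positive values)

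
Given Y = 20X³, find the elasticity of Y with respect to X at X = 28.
Elasticity = 3

Elasticity = (dY/dX) · (X/Y)

dY/dX = 60·X²
At X = 28: dY/dX = 47040, Y = 439040

Elasticity = 47040 · (28 / 439040) = 3

Interpretation: for a small percentage change in X, the percentage change in Y is approximately 3.00 times as large.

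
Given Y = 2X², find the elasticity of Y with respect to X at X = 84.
Elasticity = 2

Elasticity = (dY/dX) · (X/Y)

dY/dX = 4·X
At X = 84: dY/dX = 336, Y = 14112

Elasticity = 336 · (84 / 14112) = 2

Interpretation: for a small percentage change in X, the percentage change in Y is approximately 2.00 times as large.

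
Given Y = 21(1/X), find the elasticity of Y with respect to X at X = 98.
Elasticity = -1

Elasticity = (dY/dX) · (X/Y)

dY/dX = -21/X²
At X = 98: dY/dX = -3/1372, Y = 3/14

Elasticity = (-3/1372) · (98 / (3/14)) = -1

Interpretation: for a small percentage change in X, the percentage change in Y is approximately -1.00 times as large.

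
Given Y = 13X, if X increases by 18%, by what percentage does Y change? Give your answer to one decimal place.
18.0%

For Y = 13X:
If X → X(1 + 0.18)
Then Y → Y · (1 + 0.18)^1
     = Y · 1.1800

Percentage change = ((1 + 0.18)^1 − 1) × 100% = 18.0%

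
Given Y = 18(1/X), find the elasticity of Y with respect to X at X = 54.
Elasticity = -1

Elasticity = (dY/dX) · (X/Y)

dY/dX = -18/X²
At X = 54: dY/dX = -1/162, Y = 1/3

Elasticity = (-1/162) · (54 / (1/3)) = -1

Interpretation: for a small percentage change in X, the percentage change in Y is approximately -1.00 times as large.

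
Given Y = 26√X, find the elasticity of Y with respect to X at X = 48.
Elasticity = 1/2

Elasticity = (dY/dX) · (X/Y)

dY/dX = 13/√X
At X = 48: dY/dX = 13·√3/12, Y = 104·√3

Elasticity = (13·√3/12) · (48 / (104·√3)) = 1/2

Interpretation: for a small percentage change in X, the percentage change in Y is approximately 0.50 times as large.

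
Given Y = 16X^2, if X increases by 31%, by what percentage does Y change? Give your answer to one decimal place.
71.6%

For Y = 16X^2:
If X → X(1 + 0.31)
Then Y → Y · (1 + 0.31)^2
     = Y · 1.7161

Percentage change = ((1 + 0.31)^2 − 1) × 100% ≈ 71.6%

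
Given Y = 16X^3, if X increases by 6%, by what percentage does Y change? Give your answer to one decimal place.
19.1%

For Y = 16X^3:
If X → X(1 + 0.06)
Then Y → Y · (1 + 0.06)^3
     ≈ Y · 1.1910

Percentage change = ((1 + 0.06)^3 − 1) × 100% ≈ 19.1%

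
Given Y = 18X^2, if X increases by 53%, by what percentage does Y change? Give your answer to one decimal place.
134.1%

For Y = 18X^2:
If X → X(1 + 0.53)
Then Y → Y · (1 + 0.53)^2
     = Y · 2.3409

Percentage change = ((1 + 0.53)^2 − 1) × 100% ≈ 134.1%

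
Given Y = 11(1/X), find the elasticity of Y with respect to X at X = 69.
Elasticity = -1

Elasticity = (dY/dX) · (X/Y)

dY/dX = -11/X²
At X = 69: dY/dX = -11/4761, Y = 11/69

Elasticity = (-11/4761) · (69 / (11/69)) = -1

Interpretation: for a small percentage change in X, the percentage change in Y is approximately -1.00 times as large.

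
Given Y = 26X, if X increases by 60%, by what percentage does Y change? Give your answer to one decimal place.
60.0%

For Y = 26X:
If X → X(1 + 0.6)
Then Y → Y · (1 + 0.6)^1
     = Y · 1.6000

Percentage change = ((1 + 0.6)^1 − 1) × 100% = 60.0%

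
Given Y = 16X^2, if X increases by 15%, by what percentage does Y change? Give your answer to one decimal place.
32.3%

For Y = 16X^2:
If X → X(1 + 0.15)
Then Y → Y · (1 + 0.15)^2
     = Y · 1.3225

Percentage change = ((1 + 0.15)^2 − 1) × 100% ≈ 32.3%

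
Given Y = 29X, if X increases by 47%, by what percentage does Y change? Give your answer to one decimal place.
47.0%

For Y = 29X:
If X → X(1 + 0.47)
Then Y → Y · (1 + 0.47)^1
     = Y · 1.4700

Percentage change = ((1 + 0.47)^1 − 1) × 100% = 47.0%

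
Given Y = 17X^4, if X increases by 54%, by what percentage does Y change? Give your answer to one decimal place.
462.4%

For Y = 17X^4:
If X → X(1 + 0.54)
Then Y → Y · (1 + 0.54)^4
     ≈ Y · 5.6245

Percentage change = ((1 + 0.54)^4 − 1) × 100% ≈ 462.4%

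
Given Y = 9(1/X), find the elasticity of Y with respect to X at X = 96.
Elasticity = -1

Elasticity = (dY/dX) · (X/Y)

dY/dX = -9/X²
At X = 96: dY/dX = -1/1024, Y = 3/32

Elasticity = (-1/1024) · (96 / (3/32)) = -1

Interpretation: for a small percentage change in X, the percentage change in Y is approximately -1.00 times as large.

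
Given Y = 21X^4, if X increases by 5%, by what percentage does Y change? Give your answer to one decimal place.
21.6%

For Y = 21X^4:
If X → X(1 + 0.05)
Then Y → Y · (1 + 0.05)^4
     ≈ Y · 1.2155

Percentage change = ((1 + 0.05)^4 − 1) × 100% ≈ 21.6%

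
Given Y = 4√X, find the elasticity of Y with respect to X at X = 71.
Elasticity = 1/2

Elasticity = (dY/dX) · (X/Y)

dY/dX = 2/√X
At X = 71: dY/dX = 2·√71/71, Y = 4·√71

Elasticity = (2·√71/71) · (71 / (4·√71)) = 1/2

Interpretation: for a small percentage change in X, the percentage change in Y is approximately 0.50 times as large.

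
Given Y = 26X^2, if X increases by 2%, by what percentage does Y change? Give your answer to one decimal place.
4.0%

For Y = 26X^2:
If X → X(1 + 0.02)
Then Y → Y · (1 + 0.02)^2
     = Y · 1.0404

Percentage change = ((1 + 0.02)^2 − 1) × 100% ≈ 4.0%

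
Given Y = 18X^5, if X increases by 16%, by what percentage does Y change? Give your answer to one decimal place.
110.0%

For Y = 18X^5:
If X → X(1 + 0.16)
Then Y → Y · (1 + 0.16)^5
     ≈ Y · 2.1003

Percentage change = ((1 + 0.16)^5 − 1) × 100% ≈ 110.0%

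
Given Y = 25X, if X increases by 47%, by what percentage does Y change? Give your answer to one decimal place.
47.0%

For Y = 25X:
If X → X(1 + 0.47)
Then Y → Y · (1 + 0.47)^1
     = Y · 1.4700

Percentage change = ((1 + 0.47)^1 − 1) × 100% = 47.0%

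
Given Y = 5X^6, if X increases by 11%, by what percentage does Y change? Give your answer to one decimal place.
87.0%

For Y = 5X^6:
If X → X(1 + 0.11)
Then Y → Y · (1 + 0.11)^6
     ≈ Y · 1.8704

Percentage change = ((1 + 0.11)^6 − 1) × 100% ≈ 87.0%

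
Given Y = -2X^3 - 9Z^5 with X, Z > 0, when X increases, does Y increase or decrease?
Y decreases

Taking the partial derivative:
∂Y/∂X = -6X^2

∂Y/∂X = -6X^2 < 0 (assuming positive values)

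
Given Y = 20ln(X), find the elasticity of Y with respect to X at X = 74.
Elasticity = 1/ln(74) ≈ 0.2323

Elasticity = (dY/dX) · (X/Y)

dY/dX = 20/X
At X = 74: dY/dX = 10/37, Y = 20·ln(74)

Elasticity = (10/37) · (74 / (20·ln(74))) = 1/ln(74) ≈ 0.2323

Interpretation: for a small percentage change in X, the percentage change in Y is approximately 0.23 times as large.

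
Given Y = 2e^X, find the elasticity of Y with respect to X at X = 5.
Elasticity = 5

Elasticity = (dY/dX) · (X/Y)

dY/dX = 2·e^X
At X = 5: dY/dX = 2·e^5, Y = 2·e^5

Elasticity = (2·e^5) · (5 / (2·e^5)) = 5

Interpretation: for a small percentage change in X, the percentage change in Y is approximately 5.00 times as large.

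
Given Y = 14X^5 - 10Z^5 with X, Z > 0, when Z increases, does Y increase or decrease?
Y decreases

Taking the partial derivative:
∂Y/∂Z = -50Z^4

∂Y/∂Z = -50Z^4 < 0 (assuming positive values)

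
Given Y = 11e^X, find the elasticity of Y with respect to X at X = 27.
Elasticity = 27

Elasticity = (dY/dX) · (X/Y)

dY/dX = 11·e^X
At X = 27: dY/dX = 11·e^27, Y = 11·e^27

Elasticity = (11·e^27) · (27 / (11·e^27)) = 27

Interpretation: for a small percentage change in X, the percentage change in Y is approximately 27.00 times as large.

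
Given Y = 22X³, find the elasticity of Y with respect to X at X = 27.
Elasticity = 3

Elasticity = (dY/dX) · (X/Y)

dY/dX = 66·X²
At X = 27: dY/dX = 48114, Y = 433026

Elasticity = 48114 · (27 / 433026) = 3

Interpretation: for a small percentage change in X, the percentage change in Y is approximately 3.00 times as large.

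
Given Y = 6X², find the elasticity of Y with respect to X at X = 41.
Elasticity = 2

Elasticity = (dY/dX) · (X/Y)

dY/dX = 12·X
At X = 41: dY/dX = 492, Y = 10086

Elasticity = 492 · (41 / 10086) = 2

Interpretation: for a small percentage change in X, the percentage change in Y is approximately 2.00 times as large.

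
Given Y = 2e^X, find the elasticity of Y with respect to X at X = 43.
Elasticity = 43

Elasticity = (dY/dX) · (X/Y)

dY/dX = 2·e^X
At X = 43: dY/dX = 2·e^43, Y = 2·e^43

Elasticity = (2·e^43) · (43 / (2·e^43)) = 43

Interpretation: for a small percentage change in X, the percentage change in Y is approximately 43.00 times as large.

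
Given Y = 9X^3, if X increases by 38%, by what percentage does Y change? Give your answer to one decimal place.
162.8%

For Y = 9X^3:
If X → X(1 + 0.38)
Then Y → Y · (1 + 0.38)^3
     ≈ Y · 2.6281

Percentage change = ((1 + 0.38)^3 − 1) × 100% ≈ 162.8%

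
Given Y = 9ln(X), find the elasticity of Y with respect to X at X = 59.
Elasticity = 1/ln(59) ≈ 0.2452

Elasticity = (dY/dX) · (X/Y)

dY/dX = 9/X
At X = 59: dY/dX = 9/59, Y = 9·ln(59)

Elasticity = (9/59) · (59 / (9·ln(59))) = 1/ln(59) ≈ 0.2452

Interpretation: for a small percentage change in X, the percentage change in Y is approximately 0.25 times as large.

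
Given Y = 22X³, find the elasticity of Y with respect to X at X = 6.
Elasticity = 3

Elasticity = (dY/dX) · (X/Y)

dY/dX = 66·X²
At X = 6: dY/dX = 2376, Y = 4752

Elasticity = 2376 · (6 / 4752) = 3

Interpretation: for a small percentage change in X, the percentage change in Y is approximately 3.00 times as large.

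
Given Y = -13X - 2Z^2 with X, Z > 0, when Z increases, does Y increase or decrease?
Y decreases

Taking the partial derivative:
∂Y/∂Z = -4Z

∂Y/∂Z = -4Z < 0 (assuming positive values)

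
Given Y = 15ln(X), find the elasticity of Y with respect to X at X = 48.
Elasticity = 1/ln(48) ≈ 0.2583

Elasticity = (dY/dX) · (X/Y)

dY/dX = 15/X
At X = 48: dY/dX = 5/16, Y = 15·ln(48)

Elasticity = (5/16) · (48 / (15·ln(48))) = 1/ln(48) ≈ 0.2583

Interpretation: for a small percentage change in X, the percentage change in Y is approximately 0.26 times as large.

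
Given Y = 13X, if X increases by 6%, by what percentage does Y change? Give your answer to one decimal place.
6.0%

For Y = 13X:
If X → X(1 + 0.06)
Then Y → Y · (1 + 0.06)^1
     = Y · 1.0600

Percentage change = ((1 + 0.06)^1 − 1) × 100% = 6.0%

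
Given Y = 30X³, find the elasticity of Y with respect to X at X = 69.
Elasticity = 3

Elasticity = (dY/dX) · (X/Y)

dY/dX = 90·X²
At X = 69: dY/dX = 428490, Y = 9855270

Elasticity = 428490 · (69 / 9855270) = 3

Interpretation: for a small percentage change in X, the percentage change in Y is approximately 3.00 times as large.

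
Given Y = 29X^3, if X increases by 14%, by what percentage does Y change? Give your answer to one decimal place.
48.2%

For Y = 29X^3:
If X → X(1 + 0.14)
Then Y → Y · (1 + 0.14)^3
     ≈ Y · 1.4815

Percentage change = ((1 + 0.14)^3 − 1) × 100% ≈ 48.2%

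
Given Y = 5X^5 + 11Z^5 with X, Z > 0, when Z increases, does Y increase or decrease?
Y increases

Taking the partial derivative:
∂Y/∂Z = 55Z^4

∂Y/∂Z = 55Z^4 > 0 (assuming positive values)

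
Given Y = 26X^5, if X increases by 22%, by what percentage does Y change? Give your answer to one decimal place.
170.3%

For Y = 26X^5:
If X → X(1 + 0.22)
Then Y → Y · (1 + 0.22)^5
     ≈ Y · 2.7027

Percentage change = ((1 + 0.22)^5 − 1) × 100% ≈ 170.3%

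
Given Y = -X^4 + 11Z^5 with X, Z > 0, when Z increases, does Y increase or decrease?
Y increases

Taking the partial derivative:
∂Y/∂Z = 55Z^4

∂Y/∂Z = 55Z^4 > 0 (assuming positive values)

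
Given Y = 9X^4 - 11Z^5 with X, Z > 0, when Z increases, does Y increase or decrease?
Y decreases

Taking the partial derivative:
∂Y/∂Z = -55Z^4

∂Y/∂Z = -55Z^4 < 0 (assuming positive values)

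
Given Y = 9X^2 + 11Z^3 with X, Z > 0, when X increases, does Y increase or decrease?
Y increases

Taking the partial derivative:
∂Y/∂X = 18X

∂Y/∂X = 18X > 0 (assuming positive values)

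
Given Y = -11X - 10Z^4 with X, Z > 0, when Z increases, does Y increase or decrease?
Y decreases

Taking the partial derivative:
∂Y/∂Z = -40Z^3

∂Y/∂Z = -40Z^3 < 0 (assuming positive values)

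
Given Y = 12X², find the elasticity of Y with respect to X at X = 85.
Elasticity = 2

Elasticity = (dY/dX) · (X/Y)

dY/dX = 24·X
At X = 85: dY/dX = 2040, Y = 86700

Elasticity = 2040 · (85 / 86700) = 2

Interpretation: for a small percentage change in X, the percentage change in Y is approximately 2.00 times as large.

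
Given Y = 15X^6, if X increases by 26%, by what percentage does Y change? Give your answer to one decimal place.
300.2%

For Y = 15X^6:
If X → X(1 + 0.26)
Then Y → Y · (1 + 0.26)^6
     ≈ Y · 4.0015

Percentage change = ((1 + 0.26)^6 − 1) × 100% ≈ 300.2%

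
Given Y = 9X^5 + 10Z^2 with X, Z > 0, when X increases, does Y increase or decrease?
Y increases

Taking the partial derivative:
∂Y/∂X = 45X^4

∂Y/∂X = 45X^4 > 0 (assuming positive values)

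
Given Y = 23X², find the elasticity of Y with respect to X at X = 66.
Elasticity = 2

Elasticity = (dY/dX) · (X/Y)

dY/dX = 46·X
At X = 66: dY/dX = 3036, Y = 100188

Elasticity = 3036 · (66 / 100188) = 2

Interpretation: for a small percentage change in X, the percentage change in Y is approximately 2.00 times as large.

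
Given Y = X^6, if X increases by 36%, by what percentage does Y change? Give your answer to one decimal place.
532.8%

For Y = X^6:
If X → X(1 + 0.36)
Then Y → Y · (1 + 0.36)^6
     ≈ Y · 6.3275

Percentage change = ((1 + 0.36)^6 − 1) × 100% ≈ 532.8%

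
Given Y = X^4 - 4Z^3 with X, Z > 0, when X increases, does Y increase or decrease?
Y increases

Taking the partial derivative:
∂Y/∂X = 4X^3

∂Y/∂X = 4X^3 > 0 (assuming positive values)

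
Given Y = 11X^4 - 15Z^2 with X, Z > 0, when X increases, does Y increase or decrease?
Y increases

Taking the partial derivative:
∂Y/∂X = 44X^3

∂Y/∂X = 44X^3 > 0 (assuming positive values)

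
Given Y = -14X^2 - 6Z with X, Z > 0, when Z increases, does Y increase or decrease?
Y decreases

Taking the partial derivative:
∂Y/∂Z = -6

∂Y/∂Z = -6 < 0 (assuming positive values)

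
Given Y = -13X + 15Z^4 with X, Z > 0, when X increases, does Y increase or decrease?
Y decreases

Taking the partial derivative:
∂Y/∂X = -13

∂Y/∂X = -13 < 0 (assuming positive values)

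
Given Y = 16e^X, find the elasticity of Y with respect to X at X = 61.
Elasticity = 61

Elasticity = (dY/dX) · (X/Y)

dY/dX = 16·e^X
At X = 61: dY/dX = 16·e^61, Y = 16·e^61

Elasticity = (16·e^61) · (61 / (16·e^61)) = 61

Interpretation: for a small percentage change in X, the percentage change in Y is approximately 61.00 times as large.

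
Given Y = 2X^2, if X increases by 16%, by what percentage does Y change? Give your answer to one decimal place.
34.6%

For Y = 2X^2:
If X → X(1 + 0.16)
Then Y → Y · (1 + 0.16)^2
     = Y · 1.3456

Percentage change = ((1 + 0.16)^2 − 1) × 100% ≈ 34.6%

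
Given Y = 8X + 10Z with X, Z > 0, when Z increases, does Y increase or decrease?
Y increases

Taking the partial derivative:
∂Y/∂Z = 10

∂Y/∂Z = 10 > 0 (assuming positive values)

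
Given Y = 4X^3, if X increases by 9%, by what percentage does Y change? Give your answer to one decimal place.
29.5%

For Y = 4X^3:
If X → X(1 + 0.09)
Then Y → Y · (1 + 0.09)^3
     ≈ Y · 1.2950

Percentage change = ((1 + 0.09)^3 − 1) × 100% ≈ 29.5%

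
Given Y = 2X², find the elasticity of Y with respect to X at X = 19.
Elasticity = 2

Elasticity = (dY/dX) · (X/Y)

dY/dX = 4·X
At X = 19: dY/dX = 76, Y = 722

Elasticity = 76 · (19 / 722) = 2

Interpretation: for a small percentage change in X, the percentage change in Y is approximately 2.00 times as large.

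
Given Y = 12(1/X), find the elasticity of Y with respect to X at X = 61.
Elasticity = -1

Elasticity = (dY/dX) · (X/Y)

dY/dX = -12/X²
At X = 61: dY/dX = -12/3721, Y = 12/61

Elasticity = (-12/3721) · (61 / (12/61)) = -1

Interpretation: for a small percentage change in X, the percentage change in Y is approximately -1.00 times as large.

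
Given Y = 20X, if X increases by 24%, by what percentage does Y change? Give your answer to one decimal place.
24.0%

For Y = 20X:
If X → X(1 + 0.24)
Then Y → Y · (1 + 0.24)^1
     = Y · 1.2400

Percentage change = ((1 + 0.24)^1 − 1) × 100% = 24.0%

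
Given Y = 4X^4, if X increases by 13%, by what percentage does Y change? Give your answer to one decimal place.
63.0%

For Y = 4X^4:
If X → X(1 + 0.13)
Then Y → Y · (1 + 0.13)^4
     ≈ Y · 1.6305

Percentage change = ((1 + 0.13)^4 − 1) × 100% ≈ 63.0%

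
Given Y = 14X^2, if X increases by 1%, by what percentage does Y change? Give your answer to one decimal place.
2.0%

For Y = 14X^2:
If X → X(1 + 0.01)
Then Y → Y · (1 + 0.01)^2
     = Y · 1.0201

Percentage change = ((1 + 0.01)^2 − 1) × 100% ≈ 2.0%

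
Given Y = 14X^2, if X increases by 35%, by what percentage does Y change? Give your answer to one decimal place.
82.3%

For Y = 14X^2:
If X → X(1 + 0.35)
Then Y → Y · (1 + 0.35)^2
     = Y · 1.8225

Percentage change = ((1 + 0.35)^2 − 1) × 100% ≈ 82.3%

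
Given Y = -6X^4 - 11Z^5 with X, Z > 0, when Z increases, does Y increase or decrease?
Y decreases

Taking the partial derivative:
∂Y/∂Z = -55Z^4

∂Y/∂Z = -55Z^4 < 0 (assuming positive values)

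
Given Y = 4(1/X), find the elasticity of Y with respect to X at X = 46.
Elasticity = -1

Elasticity = (dY/dX) · (X/Y)

dY/dX = -4/X²
At X = 46: dY/dX = -1/529, Y = 2/23

Elasticity = (-1/529) · (46 / (2/23)) = -1

Interpretation: for a small percentage change in X, the percentage change in Y is approximately -1.00 times as large.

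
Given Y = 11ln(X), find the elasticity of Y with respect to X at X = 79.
Elasticity = 1/ln(79) ≈ 0.2289

Elasticity = (dY/dX) · (X/Y)

dY/dX = 11/X
At X = 79: dY/dX = 11/79, Y = 11·ln(79)

Elasticity = (11/79) · (79 / (11·ln(79))) = 1/ln(79) ≈ 0.2289

Interpretation: for a small percentage change in X, the percentage change in Y is approximately 0.23 times as large.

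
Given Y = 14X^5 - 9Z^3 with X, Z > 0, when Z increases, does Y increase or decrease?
Y decreases

Taking the partial derivative:
∂Y/∂Z = -27Z^2

∂Y/∂Z = -27Z^2 < 0 (assuming positive values)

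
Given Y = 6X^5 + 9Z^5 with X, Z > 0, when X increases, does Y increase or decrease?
Y increases

Taking the partial derivative:
∂Y/∂X = 30X^4

∂Y/∂X = 30X^4 > 0 (assuming positive values)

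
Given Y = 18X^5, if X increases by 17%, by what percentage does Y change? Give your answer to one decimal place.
119.2%

For Y = 18X^5:
If X → X(1 + 0.17)
Then Y → Y · (1 + 0.17)^5
     ≈ Y · 2.1924

Percentage change = ((1 + 0.17)^5 − 1) × 100% ≈ 119.2%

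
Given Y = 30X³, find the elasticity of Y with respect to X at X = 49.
Elasticity = 3

Elasticity = (dY/dX) · (X/Y)

dY/dX = 90·X²
At X = 49: dY/dX = 216090, Y = 3529470

Elasticity = 216090 · (49 / 3529470) = 3

Interpretation: for a small percentage change in X, the percentage change in Y is approximately 3.00 times as large.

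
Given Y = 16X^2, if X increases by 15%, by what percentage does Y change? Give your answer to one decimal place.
32.3%

For Y = 16X^2:
If X → X(1 + 0.15)
Then Y → Y · (1 + 0.15)^2
     = Y · 1.3225

Percentage change = ((1 + 0.15)^2 − 1) × 100% ≈ 32.3%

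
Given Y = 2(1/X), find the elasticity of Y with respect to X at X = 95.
Elasticity = -1

Elasticity = (dY/dX) · (X/Y)

dY/dX = -2/X²
At X = 95: dY/dX = -2/9025, Y = 2/95

Elasticity = (-2/9025) · (95 / (2/95)) = -1

Interpretation: for a small percentage change in X, the percentage change in Y is approximately -1.00 times as large.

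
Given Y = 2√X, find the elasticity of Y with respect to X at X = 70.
Elasticity = 1/2

Elasticity = (dY/dX) · (X/Y)

dY/dX = 1/√X
At X = 70: dY/dX = √70/70, Y = 2·√70

Elasticity = (√70/70) · (70 / (2·√70)) = 1/2

Interpretation: for a small percentage change in X, the percentage change in Y is approximately 0.50 times as large.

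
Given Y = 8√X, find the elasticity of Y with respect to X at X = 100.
Elasticity = 1/2

Elasticity = (dY/dX) · (X/Y)

dY/dX = 4/√X
At X = 100: dY/dX = 2/5, Y = 80

Elasticity = (2/5) · (100 / 80) = 1/2

Interpretation: for a small percentage change in X, the percentage change in Y is approximately 0.50 times as large.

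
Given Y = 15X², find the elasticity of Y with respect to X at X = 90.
Elasticity = 2

Elasticity = (dY/dX) · (X/Y)

dY/dX = 30·X
At X = 90: dY/dX = 2700, Y = 121500

Elasticity = 2700 · (90 / 121500) = 2

Interpretation: for a small percentage change in X, the percentage change in Y is approximately 2.00 times as large.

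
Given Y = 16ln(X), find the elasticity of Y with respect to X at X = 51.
Elasticity = 1/ln(51) ≈ 0.2543

Elasticity = (dY/dX) · (X/Y)

dY/dX = 16/X
At X = 51: dY/dX = 16/51, Y = 16·ln(51)

Elasticity = (16/51) · (51 / (16·ln(51))) = 1/ln(51) ≈ 0.2543

Interpretation: for a small percentage change in X, the percentage change in Y is approximately 0.25 times as large.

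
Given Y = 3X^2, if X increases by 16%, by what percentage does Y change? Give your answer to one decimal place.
34.6%

For Y = 3X^2:
If X → X(1 + 0.16)
Then Y → Y · (1 + 0.16)^2
     = Y · 1.3456

Percentage change = ((1 + 0.16)^2 − 1) × 100% ≈ 34.6%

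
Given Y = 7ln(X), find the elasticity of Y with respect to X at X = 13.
Elasticity = 1/ln(13) ≈ 0.3899

Elasticity = (dY/dX) · (X/Y)

dY/dX = 7/X
At X = 13: dY/dX = 7/13, Y = 7·ln(13)

Elasticity = (7/13) · (13 / (7·ln(13))) = 1/ln(13) ≈ 0.3899

Interpretation: for a small percentage change in X, the percentage change in Y is approximately 0.39 times as large.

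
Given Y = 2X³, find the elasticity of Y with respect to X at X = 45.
Elasticity = 3

Elasticity = (dY/dX) · (X/Y)

dY/dX = 6·X²
At X = 45: dY/dX = 12150, Y = 182250

Elasticity = 12150 · (45 / 182250) = 3

Interpretation: for a small percentage change in X, the percentage change in Y is approximately 3.00 times as large.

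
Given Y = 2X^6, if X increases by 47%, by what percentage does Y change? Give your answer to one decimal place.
909.0%

For Y = 2X^6:
If X → X(1 + 0.47)
Then Y → Y · (1 + 0.47)^6
     ≈ Y · 10.0903

Percentage change = ((1 + 0.47)^6 − 1) × 100% ≈ 909.0%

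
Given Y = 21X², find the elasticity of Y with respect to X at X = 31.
Elasticity = 2

Elasticity = (dY/dX) · (X/Y)

dY/dX = 42·X
At X = 31: dY/dX = 1302, Y = 20181

Elasticity = 1302 · (31 / 20181) = 2

Interpretation: for a small percentage change in X, the percentage change in Y is approximately 2.00 times as large.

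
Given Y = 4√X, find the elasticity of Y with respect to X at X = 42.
Elasticity = 1/2

Elasticity = (dY/dX) · (X/Y)

dY/dX = 2/√X
At X = 42: dY/dX = √42/21, Y = 4·√42

Elasticity = (√42/21) · (42 / (4·√42)) = 1/2

Interpretation: for a small percentage change in X, the percentage change in Y is approximately 0.50 times as large.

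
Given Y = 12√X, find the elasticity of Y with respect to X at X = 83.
Elasticity = 1/2

Elasticity = (dY/dX) · (X/Y)

dY/dX = 6/√X
At X = 83: dY/dX = 6·√83/83, Y = 12·√83

Elasticity = (6·√83/83) · (83 / (12·√83)) = 1/2

Interpretation: for a small percentage change in X, the percentage change in Y is approximately 0.50 times as large.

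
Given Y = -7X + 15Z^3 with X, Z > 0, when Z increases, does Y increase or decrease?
Y increases

Taking the partial derivative:
∂Y/∂Z = 45Z^2

∂Y/∂Z = 45Z^2 > 0 (assuming positive values)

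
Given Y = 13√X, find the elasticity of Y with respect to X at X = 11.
Elasticity = 1/2

Elasticity = (dY/dX) · (X/Y)

dY/dX = 13/(2·√X)
At X = 11: dY/dX = 13·√11/22, Y = 13·√11

Elasticity = (13·√11/22) · (11 / (13·√11)) = 1/2

Interpretation: for a small percentage change in X, the percentage change in Y is approximately 0.50 times as large.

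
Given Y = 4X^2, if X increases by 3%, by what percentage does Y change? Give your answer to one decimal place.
6.1%

For Y = 4X^2:
If X → X(1 + 0.03)
Then Y → Y · (1 + 0.03)^2
     = Y · 1.0609

Percentage change = ((1 + 0.03)^2 − 1) × 100% ≈ 6.1%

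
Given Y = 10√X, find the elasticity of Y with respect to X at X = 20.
Elasticity = 1/2

Elasticity = (dY/dX) · (X/Y)

dY/dX = 5/√X
At X = 20: dY/dX = √5/2, Y = 20·√5

Elasticity = (√5/2) · (20 / (20·√5)) = 1/2

Interpretation: for a small percentage change in X, the percentage change in Y is approximately 0.50 times as large.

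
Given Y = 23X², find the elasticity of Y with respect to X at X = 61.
Elasticity = 2

Elasticity = (dY/dX) · (X/Y)

dY/dX = 46·X
At X = 61: dY/dX = 2806, Y = 85583

Elasticity = 2806 · (61 / 85583) = 2

Interpretation: for a small percentage change in X, the percentage change in Y is approximately 2.00 times as large.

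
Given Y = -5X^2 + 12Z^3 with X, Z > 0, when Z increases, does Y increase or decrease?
Y increases

Taking the partial derivative:
∂Y/∂Z = 36Z^2

∂Y/∂Z = 36Z^2 > 0 (assuming positive values)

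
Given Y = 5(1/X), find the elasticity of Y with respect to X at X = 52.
Elasticity = -1

Elasticity = (dY/dX) · (X/Y)

dY/dX = -5/X²
At X = 52: dY/dX = -5/2704, Y = 5/52

Elasticity = (-5/2704) · (52 / (5/52)) = -1

Interpretation: for a small percentage change in X, the percentage change in Y is approximately -1.00 times as large.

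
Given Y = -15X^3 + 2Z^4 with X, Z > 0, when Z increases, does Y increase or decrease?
Y increases

Taking the partial derivative:
∂Y/∂Z = 8Z^3

∂Y/∂Z = 8Z^3 > 0 (assuming positive values)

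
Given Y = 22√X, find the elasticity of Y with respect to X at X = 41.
Elasticity = 1/2

Elasticity = (dY/dX) · (X/Y)

dY/dX = 11/√X
At X = 41: dY/dX = 11·√41/41, Y = 22·√41

Elasticity = (11·√41/41) · (41 / (22·√41)) = 1/2

Interpretation: for a small percentage change in X, the percentage change in Y is approximately 0.50 times as large.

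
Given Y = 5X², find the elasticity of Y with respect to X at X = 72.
Elasticity = 2

Elasticity = (dY/dX) · (X/Y)

dY/dX = 10·X
At X = 72: dY/dX = 720, Y = 25920

Elasticity = 720 · (72 / 25920) = 2

Interpretation: for a small percentage change in X, the percentage change in Y is approximately 2.00 times as large.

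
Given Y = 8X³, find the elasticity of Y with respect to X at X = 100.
Elasticity = 3

Elasticity = (dY/dX) · (X/Y)

dY/dX = 24·X²
At X = 100: dY/dX = 240000, Y = 8000000

Elasticity = 240000 · (100 / 8000000) = 3

Interpretation: for a small percentage change in X, the percentage change in Y is approximately 3.00 times as large.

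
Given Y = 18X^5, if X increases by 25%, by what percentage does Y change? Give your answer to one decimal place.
205.2%

For Y = 18X^5:
If X → X(1 + 0.25)
Then Y → Y · (1 + 0.25)^5
     ≈ Y · 3.0518

Percentage change = ((1 + 0.25)^5 − 1) × 100% ≈ 205.2%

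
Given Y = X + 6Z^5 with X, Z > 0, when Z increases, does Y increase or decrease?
Y increases

Taking the partial derivative:
∂Y/∂Z = 30Z^4

∂Y/∂Z = 30Z^4 > 0 (assuming positive values)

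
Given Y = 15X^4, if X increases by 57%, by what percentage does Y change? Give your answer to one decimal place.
507.6%

For Y = 15X^4:
If X → X(1 + 0.57)
Then Y → Y · (1 + 0.57)^4
     ≈ Y · 6.0757

Percentage change = ((1 + 0.57)^4 − 1) × 100% ≈ 507.6%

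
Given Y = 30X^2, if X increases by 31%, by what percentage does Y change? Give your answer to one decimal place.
71.6%

For Y = 30X^2:
If X → X(1 + 0.31)
Then Y → Y · (1 + 0.31)^2
     = Y · 1.7161

Percentage change = ((1 + 0.31)^2 − 1) × 100% ≈ 71.6%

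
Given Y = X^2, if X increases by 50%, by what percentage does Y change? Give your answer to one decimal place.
125.0%

For Y = X^2:
If X → X(1 + 0.5)
Then Y → Y · (1 + 0.5)^2
     = Y · 2.2500

Percentage change = ((1 + 0.5)^2 − 1) × 100% = 125.0%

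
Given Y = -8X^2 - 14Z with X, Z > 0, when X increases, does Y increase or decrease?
Y decreases

Taking the partial derivative:
∂Y/∂X = -16X

∂Y/∂X = -16X < 0 (assuming positive values)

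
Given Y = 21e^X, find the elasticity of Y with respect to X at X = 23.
Elasticity = 23

Elasticity = (dY/dX) · (X/Y)

dY/dX = 21·e^X
At X = 23: dY/dX = 21·e^23, Y = 21·e^23

Elasticity = (21·e^23) · (23 / (21·e^23)) = 23

Interpretation: for a small percentage change in X, the percentage change in Y is approximately 23.00 times as large.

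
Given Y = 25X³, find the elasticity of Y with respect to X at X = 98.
Elasticity = 3

Elasticity = (dY/dX) · (X/Y)

dY/dX = 75·X²
At X = 98: dY/dX = 720300, Y = 23529800

Elasticity = 720300 · (98 / 23529800) = 3

Interpretation: for a small percentage change in X, the percentage change in Y is approximately 3.00 times as large.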